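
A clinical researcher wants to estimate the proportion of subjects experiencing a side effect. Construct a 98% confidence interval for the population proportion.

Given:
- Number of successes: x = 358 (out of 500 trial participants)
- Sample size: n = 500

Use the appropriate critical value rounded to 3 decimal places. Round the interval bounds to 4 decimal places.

Sample proportion: p̂ = 358/500 = 0.716000

Check conditions for normal approximation:
  np̂ = 358 ≥ 10 ✓
  n(1-p̂) = 142 ≥ 10 ✓

The sample is large enough, so use a z-interval (normal approximation) for the proportion.

For 98% confidence, z* = 2.326 (from standard normal table)

Standard error: SE = √(p̂(1-p̂)/n) = √(0.716000×0.284000/500) = 0.02016651

Margin of error: E = z* × SE = 2.326 × 0.02016651 = 0.046907

Z-interval: p̂ ± E = 0.716000 ± 0.046907 = (0.669093, 0.762907)

Rounded to 4 decimal places:

(0.6691, 0.7629)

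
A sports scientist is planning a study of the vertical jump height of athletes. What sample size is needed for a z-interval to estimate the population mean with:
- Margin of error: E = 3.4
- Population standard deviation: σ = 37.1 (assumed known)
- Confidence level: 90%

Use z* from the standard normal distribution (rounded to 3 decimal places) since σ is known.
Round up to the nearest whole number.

Using z* since population σ is known (z-interval formula).

For 90% confidence, z* = 1.645 (from standard normal table)

Sample size formula for z-interval: n = (z*σ/E)²

n = (1.645 × 37.1 / 3.4)²
  = (17.949853)²
  = 322.1972

Round up to the nearest whole number: n = 323

323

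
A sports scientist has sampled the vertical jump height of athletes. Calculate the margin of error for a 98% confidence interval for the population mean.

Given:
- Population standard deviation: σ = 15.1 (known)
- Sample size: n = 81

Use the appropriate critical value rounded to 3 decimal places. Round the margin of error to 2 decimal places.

The population standard deviation σ is known, so use the z-interval margin of error formula.

For 98% confidence, z* = 2.326 (from standard normal table)

Margin of error formula for z-interval: E = z* × σ/√n

E = 2.326 × 15.1/√81
  = 2.326 × 1.677778
  = 3.9025

Rounded to 2 decimal places:

3.90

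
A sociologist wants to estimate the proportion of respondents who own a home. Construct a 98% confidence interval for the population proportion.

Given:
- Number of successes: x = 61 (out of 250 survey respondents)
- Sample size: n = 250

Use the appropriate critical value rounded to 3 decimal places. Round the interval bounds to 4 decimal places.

Sample proportion: p̂ = 61/250 = 0.244000

Check conditions for normal approximation:
  np̂ = 61 ≥ 10 ✓
  n(1-p̂) = 189 ≥ 10 ✓

The sample is large enough, so use a z-interval (normal approximation) for the proportion.

For 98% confidence, z* = 2.326 (from standard normal table)

Standard error: SE = √(p̂(1-p̂)/n) = √(0.244000×0.756000/250) = 0.02716350

Margin of error: E = z* × SE = 2.326 × 0.02716350 = 0.063182

Z-interval: p̂ ± E = 0.244000 ± 0.063182 = (0.180818, 0.307182)

Rounded to 4 decimal places:

(0.1808, 0.3072)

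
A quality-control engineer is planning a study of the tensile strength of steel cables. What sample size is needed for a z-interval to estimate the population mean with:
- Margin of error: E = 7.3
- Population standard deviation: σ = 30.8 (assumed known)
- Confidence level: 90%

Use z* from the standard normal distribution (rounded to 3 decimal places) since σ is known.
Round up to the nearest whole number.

Using z* since population σ is known (z-interval formula).

For 90% confidence, z* = 1.645 (from standard normal table)

Sample size formula for z-interval: n = (z*σ/E)²

n = (1.645 × 30.8 / 7.3)²
  = (6.940548)²
  = 48.1712

Round up to the nearest whole number: n = 49

49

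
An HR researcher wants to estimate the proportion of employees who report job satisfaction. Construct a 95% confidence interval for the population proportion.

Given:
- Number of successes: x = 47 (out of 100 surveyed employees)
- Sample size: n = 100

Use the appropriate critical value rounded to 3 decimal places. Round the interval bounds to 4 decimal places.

Sample proportion: p̂ = 47/100 = 0.470000

Check conditions for normal approximation:
  np̂ = 47 ≥ 10 ✓
  n(1-p̂) = 53 ≥ 10 ✓

The sample is large enough, so use a z-interval (normal approximation) for the proportion.

For 95% confidence, z* = 1.96 (from standard normal table)

Standard error: SE = √(p̂(1-p̂)/n) = √(0.470000×0.530000/100) = 0.04990992

Margin of error: E = z* × SE = 1.96 × 0.04990992 = 0.097823

Z-interval: p̂ ± E = 0.470000 ± 0.097823 = (0.372177, 0.567823)

Rounded to 4 decimal places:

(0.3722, 0.5678)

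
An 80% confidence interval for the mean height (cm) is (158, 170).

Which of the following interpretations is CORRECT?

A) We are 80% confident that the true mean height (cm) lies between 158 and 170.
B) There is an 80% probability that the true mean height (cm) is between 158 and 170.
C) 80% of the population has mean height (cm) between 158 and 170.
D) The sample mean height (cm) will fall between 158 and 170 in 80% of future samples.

A confidence interval represents our confidence in the procedure, not a probability statement about the parameter.

Key concept: If we repeated this sampling process many times and computed an 80% CI each time, about 80% of those intervals would contain the true population parameter.

For this specific interval (158, 170):
- Midpoint (point estimate): 164
- Margin of error: 6

The correct interpretation is the one stating confidence that the true parameter lies in the interval — option A.

A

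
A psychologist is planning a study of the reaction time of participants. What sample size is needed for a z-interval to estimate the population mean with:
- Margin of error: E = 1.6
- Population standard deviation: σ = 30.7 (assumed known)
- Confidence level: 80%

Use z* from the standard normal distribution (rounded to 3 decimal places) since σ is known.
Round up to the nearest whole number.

Using z* since population σ is known (z-interval formula).

For 80% confidence, z* = 1.282 (from standard normal table)

Sample size formula for z-interval: n = (z*σ/E)²

n = (1.282 × 30.7 / 1.6)²
  = (24.598375)²
  = 605.0801

Round up to the nearest whole number: n = 606

606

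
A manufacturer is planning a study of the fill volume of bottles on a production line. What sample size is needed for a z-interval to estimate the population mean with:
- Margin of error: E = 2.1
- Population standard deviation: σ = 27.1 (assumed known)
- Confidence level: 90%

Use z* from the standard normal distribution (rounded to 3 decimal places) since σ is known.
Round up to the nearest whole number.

Using z* since population σ is known (z-interval formula).

For 90% confidence, z* = 1.645 (from standard normal table)

Sample size formula for z-interval: n = (z*σ/E)²

n = (1.645 × 27.1 / 2.1)²
  = (21.228333)²
  = 450.6421

Round up to the nearest whole number: n = 451

451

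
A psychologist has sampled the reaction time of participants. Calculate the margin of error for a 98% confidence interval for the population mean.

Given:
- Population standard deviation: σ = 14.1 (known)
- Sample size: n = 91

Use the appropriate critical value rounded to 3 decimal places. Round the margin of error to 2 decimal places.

The population standard deviation σ is known, so use the z-interval margin of error formula.

For 98% confidence, z* = 2.326 (from standard normal table)

Margin of error formula for z-interval: E = z* × σ/√n

E = 2.326 × 14.1/√91
  = 2.326 × 1.478082
  = 3.4380

Rounded to 2 decimal places:

3.44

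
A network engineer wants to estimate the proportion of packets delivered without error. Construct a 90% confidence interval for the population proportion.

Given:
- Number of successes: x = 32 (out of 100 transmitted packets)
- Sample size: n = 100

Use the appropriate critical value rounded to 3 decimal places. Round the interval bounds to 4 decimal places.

Sample proportion: p̂ = 32/100 = 0.320000

Check conditions for normal approximation:
  np̂ = 32 ≥ 10 ✓
  n(1-p̂) = 68 ≥ 10 ✓

The sample is large enough, so use a z-interval (normal approximation) for the proportion.

For 90% confidence, z* = 1.645 (from standard normal table)

Standard error: SE = √(p̂(1-p̂)/n) = √(0.320000×0.680000/100) = 0.04664762

Margin of error: E = z* × SE = 1.645 × 0.04664762 = 0.076735

Z-interval: p̂ ± E = 0.320000 ± 0.076735 = (0.243265, 0.396735)

Rounded to 4 decimal places:

(0.2433, 0.3967)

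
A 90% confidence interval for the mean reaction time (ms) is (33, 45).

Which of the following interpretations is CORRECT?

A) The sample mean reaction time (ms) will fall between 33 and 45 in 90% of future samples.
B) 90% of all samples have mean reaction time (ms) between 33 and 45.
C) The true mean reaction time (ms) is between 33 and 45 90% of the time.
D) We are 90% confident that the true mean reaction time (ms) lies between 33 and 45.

A confidence interval represents our confidence in the procedure, not a probability statement about the parameter.

Key concept: If we repeated this sampling process many times and computed a 90% CI each time, about 90% of those intervals would contain the true population parameter.

For this specific interval (33, 45):
- Midpoint (point estimate): 39
- Margin of error: 6

The correct interpretation is the one stating confidence that the true parameter lies in the interval — option D.

D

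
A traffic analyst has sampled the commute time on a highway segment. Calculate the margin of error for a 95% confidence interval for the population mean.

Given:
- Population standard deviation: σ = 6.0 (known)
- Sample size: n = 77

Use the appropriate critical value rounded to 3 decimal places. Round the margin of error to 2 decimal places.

The population standard deviation σ is known, so use the z-interval margin of error formula.

For 95% confidence, z* = 1.96 (from standard normal table)

Margin of error formula for z-interval: E = z* × σ/√n

E = 1.96 × 6.0/√77
  = 1.96 × 0.683763
  = 1.3402

Rounded to 2 decimal places:

1.34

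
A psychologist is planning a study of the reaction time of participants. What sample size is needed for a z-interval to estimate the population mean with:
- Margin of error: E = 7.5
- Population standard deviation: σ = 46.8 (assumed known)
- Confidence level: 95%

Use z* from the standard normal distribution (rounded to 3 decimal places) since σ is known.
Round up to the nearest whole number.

Using z* since population σ is known (z-interval formula).

For 95% confidence, z* = 1.96 (from standard normal table)

Sample size formula for z-interval: n = (z*σ/E)²

n = (1.96 × 46.8 / 7.5)²
  = (12.230400)²
  = 149.5827

Round up to the nearest whole number: n = 150

150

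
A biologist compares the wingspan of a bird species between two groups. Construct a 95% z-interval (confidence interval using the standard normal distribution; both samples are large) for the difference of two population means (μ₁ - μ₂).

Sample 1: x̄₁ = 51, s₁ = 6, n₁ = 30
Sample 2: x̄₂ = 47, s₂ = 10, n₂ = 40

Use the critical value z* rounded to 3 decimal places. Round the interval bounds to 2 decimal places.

Both samples are large (n₁ = 30 ≥ 30, n₂ = 40 ≥ 30), so a z-interval for the difference of means applies.

Point estimate: x̄₁ - x̄₂ = 51 - 47 = 4

Standard error: SE = √(s₁²/n₁ + s₂²/n₂)
= √(6²/30 + 10²/40)
= √(1.200000 + 2.500000)
= 1.923538

For 95% confidence, z* = 1.96 (from standard normal table)
Margin of error: E = z* × SE = 1.96 × 1.923538 = 3.7701

Z-interval: (x̄₁ - x̄₂) ± E = 4 ± 3.7701 = (0.2299, 7.7701)

Rounded to 2 decimal places:

(0.23, 7.77)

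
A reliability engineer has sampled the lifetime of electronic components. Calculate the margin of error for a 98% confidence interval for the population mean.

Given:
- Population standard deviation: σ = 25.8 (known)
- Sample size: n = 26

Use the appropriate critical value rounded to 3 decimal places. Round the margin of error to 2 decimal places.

The population standard deviation σ is known, so use the z-interval margin of error formula.

For 98% confidence, z* = 2.326 (from standard normal table)

Margin of error formula for z-interval: E = z* × σ/√n

E = 2.326 × 25.8/√26
  = 2.326 × 5.059796
  = 11.7691

Rounded to 2 decimal places:

11.77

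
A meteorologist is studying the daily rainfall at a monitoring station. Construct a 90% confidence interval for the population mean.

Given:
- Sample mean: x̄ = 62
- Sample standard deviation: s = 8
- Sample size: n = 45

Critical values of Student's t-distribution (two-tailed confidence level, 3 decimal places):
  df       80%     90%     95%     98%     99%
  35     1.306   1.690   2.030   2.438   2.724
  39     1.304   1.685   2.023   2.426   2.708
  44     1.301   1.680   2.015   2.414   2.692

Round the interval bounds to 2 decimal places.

The population standard deviation σ is unknown (only the sample standard deviation s is given), so use a t-interval with df = n - 1 = 45 - 1 = 44.

For 90% confidence with df = 44, t* = 1.680 (from t-table)

Standard error: SE = s/√n = 8/√45 = 1.192570

Margin of error: E = t* × SE = 1.680 × 1.192570 = 2.0035

T-interval: x̄ ± E = 62 ± 2.0035 = (59.9965, 64.0035)

Rounded to 2 decimal places:

(60.00, 64.00)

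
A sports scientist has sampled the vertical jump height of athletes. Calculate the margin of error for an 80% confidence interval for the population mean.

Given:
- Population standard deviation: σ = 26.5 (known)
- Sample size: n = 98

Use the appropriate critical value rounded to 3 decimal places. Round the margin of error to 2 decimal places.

The population standard deviation σ is known, so use the z-interval margin of error formula.

For 80% confidence, z* = 1.282 (from standard normal table)

Margin of error formula for z-interval: E = z* × σ/√n

E = 1.282 × 26.5/√98
  = 1.282 × 2.676904
  = 3.4318

Rounded to 2 decimal places:

3.43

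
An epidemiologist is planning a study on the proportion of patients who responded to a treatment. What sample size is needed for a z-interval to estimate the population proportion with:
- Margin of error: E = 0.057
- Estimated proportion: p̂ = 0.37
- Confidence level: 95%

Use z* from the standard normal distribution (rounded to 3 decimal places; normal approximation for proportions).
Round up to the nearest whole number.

Using z* for proportion z-interval (normal approximation).

For 95% confidence, z* = 1.96 (from standard normal table)

Sample size formula for proportion z-interval: n = z*²p̂(1-p̂)/E²

n = 1.96² × 0.37 × 0.63 / 0.057²
  = 3.8416 × 0.2331 / 0.003249
  = 275.6162

Round up to the nearest whole number: n = 276

276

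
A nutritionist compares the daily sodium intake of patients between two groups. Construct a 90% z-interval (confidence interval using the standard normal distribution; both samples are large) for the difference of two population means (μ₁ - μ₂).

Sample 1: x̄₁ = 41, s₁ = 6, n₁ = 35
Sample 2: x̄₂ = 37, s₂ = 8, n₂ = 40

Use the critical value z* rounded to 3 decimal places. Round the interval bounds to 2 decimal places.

Both samples are large (n₁ = 35 ≥ 30, n₂ = 40 ≥ 30), so a z-interval for the difference of means applies.

Point estimate: x̄₁ - x̄₂ = 41 - 37 = 4

Standard error: SE = √(s₁²/n₁ + s₂²/n₂)
= √(6²/35 + 8²/40)
= √(1.028571 + 1.600000)
= 1.621287

For 90% confidence, z* = 1.645 (from standard normal table)
Margin of error: E = z* × SE = 1.645 × 1.621287 = 2.6670

Z-interval: (x̄₁ - x̄₂) ± E = 4 ± 2.6670 = (1.3330, 6.6670)

Rounded to 2 decimal places:

(1.33, 6.67)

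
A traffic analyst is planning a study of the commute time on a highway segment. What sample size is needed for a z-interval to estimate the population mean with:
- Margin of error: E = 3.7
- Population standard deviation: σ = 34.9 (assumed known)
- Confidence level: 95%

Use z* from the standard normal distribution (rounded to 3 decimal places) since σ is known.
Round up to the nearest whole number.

Using z* since population σ is known (z-interval formula).

For 95% confidence, z* = 1.96 (from standard normal table)

Sample size formula for z-interval: n = (z*σ/E)²

n = (1.96 × 34.9 / 3.7)²
  = (18.487568)²
  = 341.7902

Round up to the nearest whole number: n = 342

342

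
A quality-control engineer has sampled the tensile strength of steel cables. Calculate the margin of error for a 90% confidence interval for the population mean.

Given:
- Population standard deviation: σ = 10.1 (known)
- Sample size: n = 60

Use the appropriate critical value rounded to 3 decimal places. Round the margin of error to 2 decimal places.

The population standard deviation σ is known, so use the z-interval margin of error formula.

For 90% confidence, z* = 1.645 (from standard normal table)

Margin of error formula for z-interval: E = z* × σ/√n

E = 1.645 × 10.1/√60
  = 1.645 × 1.303904
  = 2.1449

Rounded to 2 decimal places:

2.14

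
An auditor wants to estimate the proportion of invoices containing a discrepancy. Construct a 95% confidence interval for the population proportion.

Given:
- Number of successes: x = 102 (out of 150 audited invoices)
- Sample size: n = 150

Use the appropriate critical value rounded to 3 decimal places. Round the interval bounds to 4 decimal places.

Sample proportion: p̂ = 102/150 = 0.680000

Check conditions for normal approximation:
  np̂ = 102 ≥ 10 ✓
  n(1-p̂) = 48 ≥ 10 ✓

The sample is large enough, so use a z-interval (normal approximation) for the proportion.

For 95% confidence, z* = 1.96 (from standard normal table)

Standard error: SE = √(p̂(1-p̂)/n) = √(0.680000×0.320000/150) = 0.03808762

Margin of error: E = z* × SE = 1.96 × 0.03808762 = 0.074652

Z-interval: p̂ ± E = 0.680000 ± 0.074652 = (0.605348, 0.754652)

Rounded to 4 decimal places:

(0.6053, 0.7547)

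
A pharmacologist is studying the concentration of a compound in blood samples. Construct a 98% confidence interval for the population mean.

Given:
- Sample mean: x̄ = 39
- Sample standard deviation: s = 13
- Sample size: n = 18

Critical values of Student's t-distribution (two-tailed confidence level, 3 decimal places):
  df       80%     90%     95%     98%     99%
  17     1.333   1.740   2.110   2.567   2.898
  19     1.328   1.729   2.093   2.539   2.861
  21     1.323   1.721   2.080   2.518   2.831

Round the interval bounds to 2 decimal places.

The population standard deviation σ is unknown (only the sample standard deviation s is given), so use a t-interval with df = n - 1 = 18 - 1 = 17.

For 98% confidence with df = 17, t* = 2.567 (from t-table)

Standard error: SE = s/√n = 13/√18 = 3.064129

Margin of error: E = t* × SE = 2.567 × 3.064129 = 7.8656

T-interval: x̄ ± E = 39 ± 7.8656 = (31.1344, 46.8656)

Rounded to 2 decimal places:

(31.13, 46.87)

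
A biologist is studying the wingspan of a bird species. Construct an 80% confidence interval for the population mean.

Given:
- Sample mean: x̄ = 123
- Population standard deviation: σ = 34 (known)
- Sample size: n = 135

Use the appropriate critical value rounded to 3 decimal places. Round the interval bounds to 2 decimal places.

The population standard deviation σ is known, so use a z-interval (standard normal critical value).

For 80% confidence, z* = 1.282 (from standard normal table)

Standard error: SE = σ/√n = 34/√135 = 2.926254

Margin of error: E = z* × SE = 1.282 × 2.926254 = 3.7515

Z-interval: x̄ ± E = 123 ± 3.7515 = (119.2485, 126.7515)

Rounded to 2 decimal places:

(119.25, 126.75)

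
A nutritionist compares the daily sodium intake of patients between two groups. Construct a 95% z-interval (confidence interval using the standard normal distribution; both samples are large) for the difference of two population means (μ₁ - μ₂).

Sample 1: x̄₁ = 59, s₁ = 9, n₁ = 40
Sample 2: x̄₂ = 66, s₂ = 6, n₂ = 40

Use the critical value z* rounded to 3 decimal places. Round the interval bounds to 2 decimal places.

Both samples are large (n₁ = 40 ≥ 30, n₂ = 40 ≥ 30), so a z-interval for the difference of means applies.

Point estimate: x̄₁ - x̄₂ = 59 - 66 = -7

Standard error: SE = √(s₁²/n₁ + s₂²/n₂)
= √(9²/40 + 6²/40)
= √(2.025000 + 0.900000)
= 1.710263

For 95% confidence, z* = 1.96 (from standard normal table)
Margin of error: E = z* × SE = 1.96 × 1.710263 = 3.3521

Z-interval: (x̄₁ - x̄₂) ± E = -7 ± 3.3521 = (-10.3521, -3.6479)

Rounded to 2 decimal places:

(-10.35, -3.65)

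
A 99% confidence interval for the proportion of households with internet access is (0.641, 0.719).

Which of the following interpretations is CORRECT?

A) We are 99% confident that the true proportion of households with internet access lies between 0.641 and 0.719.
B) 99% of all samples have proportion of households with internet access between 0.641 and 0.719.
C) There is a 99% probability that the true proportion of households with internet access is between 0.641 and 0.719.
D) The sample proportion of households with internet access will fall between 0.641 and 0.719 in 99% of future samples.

A confidence interval represents our confidence in the procedure, not a probability statement about the parameter.

Key concept: If we repeated this sampling process many times and computed a 99% CI each time, about 99% of those intervals would contain the true population parameter.

For this specific interval (0.641, 0.719):
- Midpoint (point estimate): 0.68
- Margin of error: 0.039

The correct interpretation is the one stating confidence that the true parameter lies in the interval — option A.

A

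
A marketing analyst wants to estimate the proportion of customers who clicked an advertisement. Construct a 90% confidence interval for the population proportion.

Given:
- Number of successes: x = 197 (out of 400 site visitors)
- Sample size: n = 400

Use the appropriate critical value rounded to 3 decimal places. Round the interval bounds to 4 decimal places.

Sample proportion: p̂ = 197/400 = 0.492500

Check conditions for normal approximation:
  np̂ = 197 ≥ 10 ✓
  n(1-p̂) = 203 ≥ 10 ✓

The sample is large enough, so use a z-interval (normal approximation) for the proportion.

For 90% confidence, z* = 1.645 (from standard normal table)

Standard error: SE = √(p̂(1-p̂)/n) = √(0.492500×0.507500/400) = 0.02499719

Margin of error: E = z* × SE = 1.645 × 0.02499719 = 0.041120

Z-interval: p̂ ± E = 0.492500 ± 0.041120 = (0.451380, 0.533620)

Rounded to 4 decimal places:

(0.4514, 0.5336)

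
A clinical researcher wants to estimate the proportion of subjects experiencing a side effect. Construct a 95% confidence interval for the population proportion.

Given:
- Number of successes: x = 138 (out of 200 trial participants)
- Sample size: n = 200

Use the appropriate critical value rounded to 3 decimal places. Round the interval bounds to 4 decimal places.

Sample proportion: p̂ = 138/200 = 0.690000

Check conditions for normal approximation:
  np̂ = 138 ≥ 10 ✓
  n(1-p̂) = 62 ≥ 10 ✓

The sample is large enough, so use a z-interval (normal approximation) for the proportion.

For 95% confidence, z* = 1.96 (from standard normal table)

Standard error: SE = √(p̂(1-p̂)/n) = √(0.690000×0.310000/200) = 0.03270321

Margin of error: E = z* × SE = 1.96 × 0.03270321 = 0.064098

Z-interval: p̂ ± E = 0.690000 ± 0.064098 = (0.625902, 0.754098)

Rounded to 4 decimal places:

(0.6259, 0.7541)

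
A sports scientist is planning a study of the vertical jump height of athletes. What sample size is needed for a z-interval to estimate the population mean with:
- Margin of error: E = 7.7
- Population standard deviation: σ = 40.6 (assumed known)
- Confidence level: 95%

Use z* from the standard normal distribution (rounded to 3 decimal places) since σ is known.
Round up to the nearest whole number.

Using z* since population σ is known (z-interval formula).

For 95% confidence, z* = 1.96 (from standard normal table)

Sample size formula for z-interval: n = (z*σ/E)²

n = (1.96 × 40.6 / 7.7)²
  = (10.334545)²
  = 106.8028

Round up to the nearest whole number: n = 107

107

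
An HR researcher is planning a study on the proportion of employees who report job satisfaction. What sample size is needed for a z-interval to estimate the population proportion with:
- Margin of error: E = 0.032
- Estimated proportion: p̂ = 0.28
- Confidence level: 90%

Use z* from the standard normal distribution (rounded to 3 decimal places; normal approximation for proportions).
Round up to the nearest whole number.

Using z* for proportion z-interval (normal approximation).

For 90% confidence, z* = 1.645 (from standard normal table)

Sample size formula for proportion z-interval: n = z*²p̂(1-p̂)/E²

n = 1.645² × 0.28 × 0.72 / 0.032²
  = 2.706025 × 0.2016 / 0.001024
  = 532.7487

Round up to the nearest whole number: n = 533

533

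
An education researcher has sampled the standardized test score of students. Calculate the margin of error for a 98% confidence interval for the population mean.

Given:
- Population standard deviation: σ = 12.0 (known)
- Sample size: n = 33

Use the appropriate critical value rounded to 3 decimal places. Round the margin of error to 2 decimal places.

The population standard deviation σ is known, so use the z-interval margin of error formula.

For 98% confidence, z* = 2.326 (from standard normal table)

Margin of error formula for z-interval: E = z* × σ/√n

E = 2.326 × 12.0/√33
  = 2.326 × 2.088932
  = 4.8589

Rounded to 2 decimal places:

4.86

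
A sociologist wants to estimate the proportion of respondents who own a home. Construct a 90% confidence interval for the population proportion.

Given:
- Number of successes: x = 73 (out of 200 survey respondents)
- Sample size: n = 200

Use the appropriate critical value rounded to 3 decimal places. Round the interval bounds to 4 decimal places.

Sample proportion: p̂ = 73/200 = 0.365000

Check conditions for normal approximation:
  np̂ = 73 ≥ 10 ✓
  n(1-p̂) = 127 ≥ 10 ✓

The sample is large enough, so use a z-interval (normal approximation) for the proportion.

For 90% confidence, z* = 1.645 (from standard normal table)

Standard error: SE = √(p̂(1-p̂)/n) = √(0.365000×0.635000/200) = 0.03404225

Margin of error: E = z* × SE = 1.645 × 0.03404225 = 0.056000

Z-interval: p̂ ± E = 0.365000 ± 0.056000 = (0.309000, 0.421000)

Rounded to 4 decimal places:

(0.3090, 0.4210)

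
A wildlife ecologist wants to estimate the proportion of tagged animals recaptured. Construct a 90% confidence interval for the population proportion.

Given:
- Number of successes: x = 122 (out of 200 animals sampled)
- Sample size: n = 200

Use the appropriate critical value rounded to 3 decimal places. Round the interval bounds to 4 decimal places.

Sample proportion: p̂ = 122/200 = 0.610000

Check conditions for normal approximation:
  np̂ = 122 ≥ 10 ✓
  n(1-p̂) = 78 ≥ 10 ✓

The sample is large enough, so use a z-interval (normal approximation) for the proportion.

For 90% confidence, z* = 1.645 (from standard normal table)

Standard error: SE = √(p̂(1-p̂)/n) = √(0.610000×0.390000/200) = 0.03448913

Margin of error: E = z* × SE = 1.645 × 0.03448913 = 0.056735

Z-interval: p̂ ± E = 0.610000 ± 0.056735 = (0.553265, 0.666735)

Rounded to 4 decimal places:

(0.5533, 0.6667)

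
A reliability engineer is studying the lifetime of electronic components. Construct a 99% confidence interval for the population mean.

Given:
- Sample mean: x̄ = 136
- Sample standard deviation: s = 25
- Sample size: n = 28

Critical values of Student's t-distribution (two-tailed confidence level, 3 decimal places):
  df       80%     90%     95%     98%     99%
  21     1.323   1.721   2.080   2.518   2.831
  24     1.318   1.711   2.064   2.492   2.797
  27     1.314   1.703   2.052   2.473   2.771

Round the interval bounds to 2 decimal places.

The population standard deviation σ is unknown (only the sample standard deviation s is given), so use a t-interval with df = n - 1 = 28 - 1 = 27.

For 99% confidence with df = 27, t* = 2.771 (from t-table)

Standard error: SE = s/√n = 25/√28 = 4.724556

Margin of error: E = t* × SE = 2.771 × 4.724556 = 13.0917

T-interval: x̄ ± E = 136 ± 13.0917 = (122.9083, 149.0917)

Rounded to 2 decimal places:

(122.91, 149.09)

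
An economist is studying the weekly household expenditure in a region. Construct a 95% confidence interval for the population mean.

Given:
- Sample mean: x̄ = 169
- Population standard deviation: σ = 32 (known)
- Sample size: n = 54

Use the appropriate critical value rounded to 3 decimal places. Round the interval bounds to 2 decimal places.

The population standard deviation σ is known, so use a z-interval (standard normal critical value).

For 95% confidence, z* = 1.96 (from standard normal table)

Standard error: SE = σ/√n = 32/√54 = 4.354648

Margin of error: E = z* × SE = 1.96 × 4.354648 = 8.5351

Z-interval: x̄ ± E = 169 ± 8.5351 = (160.4649, 177.5351)

Rounded to 2 decimal places:

(160.46, 177.54)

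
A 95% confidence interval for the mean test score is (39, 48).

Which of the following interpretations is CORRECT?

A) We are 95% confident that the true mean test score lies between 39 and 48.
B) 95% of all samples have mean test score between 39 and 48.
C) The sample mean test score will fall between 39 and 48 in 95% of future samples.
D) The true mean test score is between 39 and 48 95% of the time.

A confidence interval represents our confidence in the procedure, not a probability statement about the parameter.

Key concept: If we repeated this sampling process many times and computed a 95% CI each time, about 95% of those intervals would contain the true population parameter.

For this specific interval (39, 48):
- Midpoint (point estimate): 43.5
- Margin of error: 4.5

The correct interpretation is the one stating confidence that the true parameter lies in the interval — option A.

A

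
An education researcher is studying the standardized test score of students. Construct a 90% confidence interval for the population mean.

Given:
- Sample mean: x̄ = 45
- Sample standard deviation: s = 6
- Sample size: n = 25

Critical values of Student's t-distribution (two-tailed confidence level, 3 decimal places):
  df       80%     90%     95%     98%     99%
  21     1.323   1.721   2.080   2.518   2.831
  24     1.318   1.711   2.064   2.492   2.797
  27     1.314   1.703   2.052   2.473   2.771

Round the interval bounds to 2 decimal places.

The population standard deviation σ is unknown (only the sample standard deviation s is given), so use a t-interval with df = n - 1 = 25 - 1 = 24.

For 90% confidence with df = 24, t* = 1.711 (from t-table)

Standard error: SE = s/√n = 6/√25 = 1.200000

Margin of error: E = t* × SE = 1.711 × 1.200000 = 2.0532

T-interval: x̄ ± E = 45 ± 2.0532 = (42.9468, 47.0532)

Rounded to 2 decimal places:

(42.95, 47.05)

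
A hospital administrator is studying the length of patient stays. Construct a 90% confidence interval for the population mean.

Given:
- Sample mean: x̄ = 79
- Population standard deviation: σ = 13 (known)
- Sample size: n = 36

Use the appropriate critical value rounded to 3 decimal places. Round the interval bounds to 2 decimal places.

The population standard deviation σ is known, so use a z-interval (standard normal critical value).

For 90% confidence, z* = 1.645 (from standard normal table)

Standard error: SE = σ/√n = 13/√36 = 2.166667

Margin of error: E = z* × SE = 1.645 × 2.166667 = 3.5642

Z-interval: x̄ ± E = 79 ± 3.5642 = (75.4358, 82.5642)

Rounded to 2 decimal places:

(75.44, 82.56)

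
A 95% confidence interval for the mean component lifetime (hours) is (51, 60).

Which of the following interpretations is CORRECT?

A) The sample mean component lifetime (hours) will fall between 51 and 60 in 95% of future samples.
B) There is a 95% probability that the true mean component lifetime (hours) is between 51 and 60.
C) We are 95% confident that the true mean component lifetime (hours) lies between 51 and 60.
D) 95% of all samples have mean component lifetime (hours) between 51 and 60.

A confidence interval represents our confidence in the procedure, not a probability statement about the parameter.

Key concept: If we repeated this sampling process many times and computed a 95% CI each time, about 95% of those intervals would contain the true population parameter.

For this specific interval (51, 60):
- Midpoint (point estimate): 55.5
- Margin of error: 4.5

The correct interpretation is the one stating confidence that the true parameter lies in the interval — option C.

C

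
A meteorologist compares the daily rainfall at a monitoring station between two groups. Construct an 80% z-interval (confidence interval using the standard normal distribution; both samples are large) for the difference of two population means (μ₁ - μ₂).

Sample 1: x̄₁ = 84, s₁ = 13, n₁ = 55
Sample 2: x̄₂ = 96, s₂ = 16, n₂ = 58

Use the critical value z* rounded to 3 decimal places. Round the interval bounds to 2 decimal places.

Both samples are large (n₁ = 55 ≥ 30, n₂ = 58 ≥ 30), so a z-interval for the difference of means applies.

Point estimate: x̄₁ - x̄₂ = 84 - 96 = -12

Standard error: SE = √(s₁²/n₁ + s₂²/n₂)
= √(13²/55 + 16²/58)
= √(3.072727 + 4.413793)
= 2.736151

For 80% confidence, z* = 1.282 (from standard normal table)
Margin of error: E = z* × SE = 1.282 × 2.736151 = 3.5077

Z-interval: (x̄₁ - x̄₂) ± E = -12 ± 3.5077 = (-15.5077, -8.4923)

Rounded to 2 decimal places:

(-15.51, -8.49)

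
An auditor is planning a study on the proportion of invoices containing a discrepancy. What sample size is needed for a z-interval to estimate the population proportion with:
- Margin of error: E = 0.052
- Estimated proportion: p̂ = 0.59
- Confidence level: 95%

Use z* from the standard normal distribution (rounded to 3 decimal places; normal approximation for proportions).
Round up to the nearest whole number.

Using z* for proportion z-interval (normal approximation).

For 95% confidence, z* = 1.96 (from standard normal table)

Sample size formula for proportion z-interval: n = z*²p̂(1-p̂)/E²

n = 1.96² × 0.59 × 0.41 / 0.052²
  = 3.8416 × 0.2419 / 0.002704
  = 343.6698

Round up to the nearest whole number: n = 344

344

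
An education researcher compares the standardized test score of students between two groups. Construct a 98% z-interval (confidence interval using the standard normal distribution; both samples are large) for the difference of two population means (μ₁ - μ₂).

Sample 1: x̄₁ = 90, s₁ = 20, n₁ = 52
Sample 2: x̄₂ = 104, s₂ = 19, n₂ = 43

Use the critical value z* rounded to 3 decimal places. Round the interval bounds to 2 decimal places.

Both samples are large (n₁ = 52 ≥ 30, n₂ = 43 ≥ 30), so a z-interval for the difference of means applies.

Point estimate: x̄₁ - x̄₂ = 90 - 104 = -14

Standard error: SE = √(s₁²/n₁ + s₂²/n₂)
= √(20²/52 + 19²/43)
= √(7.692308 + 8.395349)
= 4.010942

For 98% confidence, z* = 2.326 (from standard normal table)
Margin of error: E = z* × SE = 2.326 × 4.010942 = 9.3295

Z-interval: (x̄₁ - x̄₂) ± E = -14 ± 9.3295 = (-23.3295, -4.6705)

Rounded to 2 decimal places:

(-23.33, -4.67)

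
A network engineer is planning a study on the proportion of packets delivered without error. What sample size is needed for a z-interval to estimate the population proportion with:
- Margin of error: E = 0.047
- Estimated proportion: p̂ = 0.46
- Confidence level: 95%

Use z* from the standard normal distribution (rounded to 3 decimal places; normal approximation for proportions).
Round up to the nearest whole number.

Using z* for proportion z-interval (normal approximation).

For 95% confidence, z* = 1.96 (from standard normal table)

Sample size formula for proportion z-interval: n = z*²p̂(1-p̂)/E²

n = 1.96² × 0.46 × 0.54 / 0.047²
  = 3.8416 × 0.2484 / 0.002209
  = 431.9844

Round up to the nearest whole number: n = 432

432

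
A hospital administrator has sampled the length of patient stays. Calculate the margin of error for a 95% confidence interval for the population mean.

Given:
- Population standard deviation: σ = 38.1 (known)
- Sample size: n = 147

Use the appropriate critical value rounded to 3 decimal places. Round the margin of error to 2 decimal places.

The population standard deviation σ is known, so use the z-interval margin of error formula.

For 95% confidence, z* = 1.96 (from standard normal table)

Margin of error formula for z-interval: E = z* × σ/√n

E = 1.96 × 38.1/√147
  = 1.96 × 3.142435
  = 6.1592

Rounded to 2 decimal places:

6.16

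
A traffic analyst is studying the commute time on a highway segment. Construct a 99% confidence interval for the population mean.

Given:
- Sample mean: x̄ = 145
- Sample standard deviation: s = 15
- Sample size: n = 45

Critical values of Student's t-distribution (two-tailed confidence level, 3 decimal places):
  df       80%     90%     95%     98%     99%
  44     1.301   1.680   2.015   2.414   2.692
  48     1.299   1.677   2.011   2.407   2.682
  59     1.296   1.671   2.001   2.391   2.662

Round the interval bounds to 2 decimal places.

The population standard deviation σ is unknown (only the sample standard deviation s is given), so use a t-interval with df = n - 1 = 45 - 1 = 44.

For 99% confidence with df = 44, t* = 2.692 (from t-table)

Standard error: SE = s/√n = 15/√45 = 2.236068

Margin of error: E = t* × SE = 2.692 × 2.236068 = 6.0195

T-interval: x̄ ± E = 145 ± 6.0195 = (138.9805, 151.0195)

Rounded to 2 decimal places:

(138.98, 151.02)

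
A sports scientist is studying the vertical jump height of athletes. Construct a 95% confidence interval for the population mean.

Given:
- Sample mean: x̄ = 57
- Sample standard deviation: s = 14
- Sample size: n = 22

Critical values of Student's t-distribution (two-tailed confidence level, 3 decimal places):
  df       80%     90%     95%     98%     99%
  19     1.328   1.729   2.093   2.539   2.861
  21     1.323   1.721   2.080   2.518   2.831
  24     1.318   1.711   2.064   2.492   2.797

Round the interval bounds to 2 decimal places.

The population standard deviation σ is unknown (only the sample standard deviation s is given), so use a t-interval with df = n - 1 = 22 - 1 = 21.

For 95% confidence with df = 21, t* = 2.080 (from t-table)

Standard error: SE = s/√n = 14/√22 = 2.984810

Margin of error: E = t* × SE = 2.080 × 2.984810 = 6.2084

T-interval: x̄ ± E = 57 ± 6.2084 = (50.7916, 63.2084)

Rounded to 2 decimal places:

(50.79, 63.21)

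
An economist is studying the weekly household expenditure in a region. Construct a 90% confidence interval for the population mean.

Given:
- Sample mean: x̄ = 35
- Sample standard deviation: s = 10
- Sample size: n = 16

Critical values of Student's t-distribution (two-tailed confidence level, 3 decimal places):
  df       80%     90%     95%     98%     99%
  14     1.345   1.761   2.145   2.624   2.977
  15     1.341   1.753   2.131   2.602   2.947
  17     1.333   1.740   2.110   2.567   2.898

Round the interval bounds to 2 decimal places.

The population standard deviation σ is unknown (only the sample standard deviation s is given), so use a t-interval with df = n - 1 = 16 - 1 = 15.

For 90% confidence with df = 15, t* = 1.753 (from t-table)

Standard error: SE = s/√n = 10/√16 = 2.500000

Margin of error: E = t* × SE = 1.753 × 2.500000 = 4.3825

T-interval: x̄ ± E = 35 ± 4.3825 = (30.6175, 39.3825)

Rounded to 2 decimal places:

(30.62, 39.38)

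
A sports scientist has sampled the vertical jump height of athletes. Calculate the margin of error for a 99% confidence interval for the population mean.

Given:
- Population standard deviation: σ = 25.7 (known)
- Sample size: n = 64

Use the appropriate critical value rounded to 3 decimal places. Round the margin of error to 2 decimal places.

The population standard deviation σ is known, so use the z-interval margin of error formula.

For 99% confidence, z* = 2.576 (from standard normal table)

Margin of error formula for z-interval: E = z* × σ/√n

E = 2.576 × 25.7/√64
  = 2.576 × 3.212500
  = 8.2754

Rounded to 2 decimal places:

8.28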